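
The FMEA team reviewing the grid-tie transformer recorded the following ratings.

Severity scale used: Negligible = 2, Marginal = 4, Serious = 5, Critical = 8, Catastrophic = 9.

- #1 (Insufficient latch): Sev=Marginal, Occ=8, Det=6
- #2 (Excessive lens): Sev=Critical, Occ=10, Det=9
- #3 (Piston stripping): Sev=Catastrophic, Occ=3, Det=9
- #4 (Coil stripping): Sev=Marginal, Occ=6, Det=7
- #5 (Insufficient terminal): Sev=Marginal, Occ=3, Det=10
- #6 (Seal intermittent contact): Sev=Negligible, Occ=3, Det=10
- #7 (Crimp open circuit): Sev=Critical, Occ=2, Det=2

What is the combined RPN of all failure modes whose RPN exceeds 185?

1155

RPN = Severity × Occurrence × Detection:
  #1: 4 × 8 × 6 = 192
  #2: 8 × 10 × 9 = 720
  #3: 9 × 3 × 9 = 243
  #4: 4 × 6 × 7 = 168
  #5: 4 × 3 × 10 = 120
  #6: 2 × 3 × 10 = 60
  #7: 8 × 2 × 2 = 32
RPN > 185: #1 (192), #2 (720), #3 (243).
Sum: 192 + 720 + 243 = 1155.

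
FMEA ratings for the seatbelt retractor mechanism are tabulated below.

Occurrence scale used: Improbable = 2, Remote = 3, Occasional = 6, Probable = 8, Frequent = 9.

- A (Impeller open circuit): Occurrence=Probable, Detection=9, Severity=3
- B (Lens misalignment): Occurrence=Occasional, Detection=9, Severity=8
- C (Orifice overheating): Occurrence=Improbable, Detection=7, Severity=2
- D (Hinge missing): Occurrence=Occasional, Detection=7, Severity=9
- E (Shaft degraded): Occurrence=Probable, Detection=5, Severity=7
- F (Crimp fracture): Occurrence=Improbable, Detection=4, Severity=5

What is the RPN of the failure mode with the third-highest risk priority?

280

RPN = Severity × Occurrence × Detection:
  A: 3 × 8 × 9 = 216
  B: 8 × 6 × 9 = 432
  C: 2 × 2 × 7 = 28
  D: 9 × 6 × 7 = 378
  E: 7 × 8 × 5 = 280
  F: 5 × 2 × 4 = 40
Sorted descending: 432, 378, 280, 216, 40, 28.
The third-highest RPN is 280 (E).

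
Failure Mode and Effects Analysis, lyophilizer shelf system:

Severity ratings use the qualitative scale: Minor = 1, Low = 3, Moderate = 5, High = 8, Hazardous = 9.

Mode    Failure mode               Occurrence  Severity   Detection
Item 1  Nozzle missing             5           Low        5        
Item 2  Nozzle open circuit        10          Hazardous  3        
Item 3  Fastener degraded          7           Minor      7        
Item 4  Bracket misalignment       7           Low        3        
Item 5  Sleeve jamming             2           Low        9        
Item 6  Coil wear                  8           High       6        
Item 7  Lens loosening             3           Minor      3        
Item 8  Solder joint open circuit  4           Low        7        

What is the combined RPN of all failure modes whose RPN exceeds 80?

738

RPN = Severity × Occurrence × Detection:
  Item 1: 3 × 5 × 5 = 75
  Item 2: 9 × 10 × 3 = 270
  Item 3: 1 × 7 × 7 = 49
  Item 4: 3 × 7 × 3 = 63
  Item 5: 3 × 2 × 9 = 54
  Item 6: 8 × 8 × 6 = 384
  Item 7: 1 × 3 × 3 = 9
  Item 8: 3 × 4 × 7 = 84
RPN > 80: Item 2 (270), Item 6 (384), Item 8 (84).
Sum: 270 + 384 + 84 = 738.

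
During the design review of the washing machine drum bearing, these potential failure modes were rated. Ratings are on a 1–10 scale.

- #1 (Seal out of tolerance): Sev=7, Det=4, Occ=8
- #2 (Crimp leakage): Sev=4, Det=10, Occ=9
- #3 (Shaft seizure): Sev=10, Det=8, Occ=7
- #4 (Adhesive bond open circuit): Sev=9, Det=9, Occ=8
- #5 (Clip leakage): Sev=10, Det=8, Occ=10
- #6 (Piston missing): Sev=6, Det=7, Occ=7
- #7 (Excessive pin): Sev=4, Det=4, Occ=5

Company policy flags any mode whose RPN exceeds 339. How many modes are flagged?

RPN = Severity × Occurrence × Detection:
  #1: 7 × 8 × 4 = 224
  #2: 4 × 9 × 10 = 360
  #3: 10 × 7 × 8 = 560
  #4: 9 × 8 × 9 = 648
  #5: 10 × 10 × 8 = 800
  #6: 6 × 7 × 7 = 294
  #7: 4 × 5 × 4 = 80
Modes with RPN > 339: #2 (360), #3 (560), #4 (648), #5 (800) → 4.

4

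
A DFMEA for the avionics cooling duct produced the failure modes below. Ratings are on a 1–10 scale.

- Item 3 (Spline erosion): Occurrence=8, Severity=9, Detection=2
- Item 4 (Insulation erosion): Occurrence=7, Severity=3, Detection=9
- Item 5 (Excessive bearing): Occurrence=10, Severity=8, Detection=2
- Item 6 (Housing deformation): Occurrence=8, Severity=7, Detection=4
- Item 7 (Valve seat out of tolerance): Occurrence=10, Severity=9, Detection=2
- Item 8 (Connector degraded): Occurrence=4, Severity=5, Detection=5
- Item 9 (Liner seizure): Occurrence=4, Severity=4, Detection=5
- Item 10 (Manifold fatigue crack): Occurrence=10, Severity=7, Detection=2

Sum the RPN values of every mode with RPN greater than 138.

RPN = Severity × Occurrence × Detection:
  Item 3: 9 × 8 × 2 = 144
  Item 4: 3 × 7 × 9 = 189
  Item 5: 8 × 10 × 2 = 160
  Item 6: 7 × 8 × 4 = 224
  Item 7: 9 × 10 × 2 = 180
  Item 8: 5 × 4 × 5 = 100
  Item 9: 4 × 4 × 5 = 80
  Item 10: 7 × 10 × 2 = 140
RPN > 138: Item 3 (144), Item 4 (189), Item 5 (160), Item 6 (224), Item 7 (180), Item 10 (140).
Sum: 144 + 189 + 160 + 224 + 180 + 140 = 1037.

1037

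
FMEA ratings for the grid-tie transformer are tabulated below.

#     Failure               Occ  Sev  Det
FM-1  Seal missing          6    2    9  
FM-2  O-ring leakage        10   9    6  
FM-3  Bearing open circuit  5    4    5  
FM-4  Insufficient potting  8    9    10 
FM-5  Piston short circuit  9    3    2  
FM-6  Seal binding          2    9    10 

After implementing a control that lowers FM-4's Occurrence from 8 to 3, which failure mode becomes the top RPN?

RPN = Severity × Occurrence × Detection:
  FM-1: 2 × 6 × 9 = 108
  FM-2: 9 × 10 × 6 = 540
  FM-3: 4 × 5 × 5 = 100
  FM-4: 9 × 8 × 10 = 720
  FM-5: 3 × 9 × 2 = 54
  FM-6: 9 × 2 × 10 = 180
After action: FM-4 → 9 × 3 × 10 = 270.
Revised RPNs: FM-2=540, FM-4=270, FM-6=180, FM-1=108, FM-3=100, FM-5=54.
Highest is now FM-2 (540).

FM-2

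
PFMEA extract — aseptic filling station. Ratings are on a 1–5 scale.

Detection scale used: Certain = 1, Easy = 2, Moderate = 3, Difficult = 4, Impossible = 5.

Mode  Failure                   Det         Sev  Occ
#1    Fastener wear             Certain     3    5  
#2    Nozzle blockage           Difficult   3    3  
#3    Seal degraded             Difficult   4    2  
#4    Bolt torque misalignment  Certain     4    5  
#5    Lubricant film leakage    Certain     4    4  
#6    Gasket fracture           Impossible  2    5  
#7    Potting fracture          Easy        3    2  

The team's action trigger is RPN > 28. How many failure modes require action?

RPN = Severity × Occurrence × Detection:
  #1: 3 × 5 × 1 = 15
  #2: 3 × 3 × 4 = 36
  #3: 4 × 2 × 4 = 32
  #4: 4 × 5 × 1 = 20
  #5: 4 × 4 × 1 = 16
  #6: 2 × 5 × 5 = 50
  #7: 3 × 2 × 2 = 12
Modes with RPN > 28: #2 (36), #3 (32), #6 (50) → 3.

3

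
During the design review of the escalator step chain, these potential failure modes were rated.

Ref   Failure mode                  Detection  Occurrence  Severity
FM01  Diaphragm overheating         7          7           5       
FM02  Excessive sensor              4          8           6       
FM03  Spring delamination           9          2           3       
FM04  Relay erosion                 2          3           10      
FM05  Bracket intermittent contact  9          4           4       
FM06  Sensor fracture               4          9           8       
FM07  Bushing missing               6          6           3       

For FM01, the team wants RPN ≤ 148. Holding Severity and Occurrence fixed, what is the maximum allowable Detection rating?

4

FM01: S=5, O=7, D=7 → current RPN = 245.
Fixed product = 35. Need 35 × D ≤ 148, so D ≤ 148/35 = 4.23.
Maximum integer Detection rating = 4 (gives RPN 140; D=5 would give 175 > 148).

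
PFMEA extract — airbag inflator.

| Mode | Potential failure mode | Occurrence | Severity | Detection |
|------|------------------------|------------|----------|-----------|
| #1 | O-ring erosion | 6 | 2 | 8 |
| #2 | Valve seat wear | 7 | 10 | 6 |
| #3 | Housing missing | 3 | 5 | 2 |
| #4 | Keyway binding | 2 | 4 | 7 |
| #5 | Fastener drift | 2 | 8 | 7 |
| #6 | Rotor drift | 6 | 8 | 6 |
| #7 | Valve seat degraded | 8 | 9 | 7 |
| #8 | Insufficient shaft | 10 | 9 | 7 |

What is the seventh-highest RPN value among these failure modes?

56

RPN = Severity × Occurrence × Detection:
  #1: 2 × 6 × 8 = 96
  #2: 10 × 7 × 6 = 420
  #3: 5 × 3 × 2 = 30
  #4: 4 × 2 × 7 = 56
  #5: 8 × 2 × 7 = 112
  #6: 8 × 6 × 6 = 288
  #7: 9 × 8 × 7 = 504
  #8: 9 × 10 × 7 = 630
Sorted descending: 630, 504, 420, 288, 112, 96, 56, 30.
The seventh-highest RPN is 56 (#4).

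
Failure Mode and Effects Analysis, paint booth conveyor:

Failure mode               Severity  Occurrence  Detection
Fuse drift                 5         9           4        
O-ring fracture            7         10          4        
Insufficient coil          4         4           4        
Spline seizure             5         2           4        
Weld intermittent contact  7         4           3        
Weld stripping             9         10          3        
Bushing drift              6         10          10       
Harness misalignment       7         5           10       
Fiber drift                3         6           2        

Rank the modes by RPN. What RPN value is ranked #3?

RPN = Severity × Occurrence × Detection:
  Fuse drift: 5 × 9 × 4 = 180
  O-ring fracture: 7 × 10 × 4 = 280
  Insufficient coil: 4 × 4 × 4 = 64
  Spline seizure: 5 × 2 × 4 = 40
  Weld intermittent contact: 7 × 4 × 3 = 84
  Weld stripping: 9 × 10 × 3 = 270
  Bushing drift: 6 × 10 × 10 = 600
  Harness misalignment: 7 × 5 × 10 = 350
  Fiber drift: 3 × 6 × 2 = 36
Sorted descending: 600, 350, 280, 270, 180, 84, 64, 40, 36.
The third-highest RPN is 280 (O-ring fracture).

280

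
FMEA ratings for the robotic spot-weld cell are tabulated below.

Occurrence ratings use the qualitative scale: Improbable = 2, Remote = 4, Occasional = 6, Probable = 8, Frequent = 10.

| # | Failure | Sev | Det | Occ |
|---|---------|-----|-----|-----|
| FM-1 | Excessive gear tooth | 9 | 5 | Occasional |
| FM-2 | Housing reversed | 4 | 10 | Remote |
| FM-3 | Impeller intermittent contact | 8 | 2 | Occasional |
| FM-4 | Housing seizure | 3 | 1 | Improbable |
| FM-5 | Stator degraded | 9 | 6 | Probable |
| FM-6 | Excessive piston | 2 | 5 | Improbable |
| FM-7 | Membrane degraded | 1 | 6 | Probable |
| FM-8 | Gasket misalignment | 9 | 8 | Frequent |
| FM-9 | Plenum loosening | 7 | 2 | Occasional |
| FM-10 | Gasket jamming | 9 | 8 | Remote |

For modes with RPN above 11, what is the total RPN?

RPN = Severity × Occurrence × Detection:
  FM-1: 9 × 6 × 5 = 270
  FM-2: 4 × 4 × 10 = 160
  FM-3: 8 × 6 × 2 = 96
  FM-4: 3 × 2 × 1 = 6
  FM-5: 9 × 8 × 6 = 432
  FM-6: 2 × 2 × 5 = 20
  FM-7: 1 × 8 × 6 = 48
  FM-8: 9 × 10 × 8 = 720
  FM-9: 7 × 6 × 2 = 84
  FM-10: 9 × 4 × 8 = 288
RPN > 11: FM-1 (270), FM-2 (160), FM-3 (96), FM-5 (432), FM-6 (20), FM-7 (48), FM-8 (720), FM-9 (84), FM-10 (288).
Sum: 270 + 160 + 96 + 432 + 20 + 48 + 720 + 84 + 288 = 2118.

2118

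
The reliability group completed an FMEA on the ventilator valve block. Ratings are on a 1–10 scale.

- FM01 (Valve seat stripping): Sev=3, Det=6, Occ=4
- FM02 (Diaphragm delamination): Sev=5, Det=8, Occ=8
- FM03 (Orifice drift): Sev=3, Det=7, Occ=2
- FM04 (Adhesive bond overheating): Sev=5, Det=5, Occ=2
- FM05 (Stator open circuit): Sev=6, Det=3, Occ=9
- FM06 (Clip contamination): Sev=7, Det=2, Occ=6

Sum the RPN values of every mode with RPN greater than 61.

638

RPN = Severity × Occurrence × Detection:
  FM01: 3 × 4 × 6 = 72
  FM02: 5 × 8 × 8 = 320
  FM03: 3 × 2 × 7 = 42
  FM04: 5 × 2 × 5 = 50
  FM05: 6 × 9 × 3 = 162
  FM06: 7 × 6 × 2 = 84
RPN > 61: FM01 (72), FM02 (320), FM05 (162), FM06 (84).
Sum: 72 + 320 + 162 + 84 = 638.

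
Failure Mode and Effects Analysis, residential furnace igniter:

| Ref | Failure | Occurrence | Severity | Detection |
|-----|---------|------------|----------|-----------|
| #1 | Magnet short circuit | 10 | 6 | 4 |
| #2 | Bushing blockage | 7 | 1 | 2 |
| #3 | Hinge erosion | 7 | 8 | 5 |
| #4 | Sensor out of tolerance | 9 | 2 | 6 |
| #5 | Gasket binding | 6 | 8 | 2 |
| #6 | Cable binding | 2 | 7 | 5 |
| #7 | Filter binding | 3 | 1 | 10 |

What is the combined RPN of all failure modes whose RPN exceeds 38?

794

RPN = Severity × Occurrence × Detection:
  #1: 6 × 10 × 4 = 240
  #2: 1 × 7 × 2 = 14
  #3: 8 × 7 × 5 = 280
  #4: 2 × 9 × 6 = 108
  #5: 8 × 6 × 2 = 96
  #6: 7 × 2 × 5 = 70
  #7: 1 × 3 × 10 = 30
RPN > 38: #1 (240), #3 (280), #4 (108), #5 (96), #6 (70).
Sum: 240 + 280 + 108 + 96 + 70 = 794.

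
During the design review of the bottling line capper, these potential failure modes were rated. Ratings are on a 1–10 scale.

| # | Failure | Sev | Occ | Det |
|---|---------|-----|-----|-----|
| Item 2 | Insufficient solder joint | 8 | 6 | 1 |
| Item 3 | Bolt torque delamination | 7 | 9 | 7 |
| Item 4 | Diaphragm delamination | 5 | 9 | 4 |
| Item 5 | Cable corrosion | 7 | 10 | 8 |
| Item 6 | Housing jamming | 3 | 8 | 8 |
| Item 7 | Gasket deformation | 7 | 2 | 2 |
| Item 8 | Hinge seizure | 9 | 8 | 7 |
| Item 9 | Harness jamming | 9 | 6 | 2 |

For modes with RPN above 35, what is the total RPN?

RPN = Severity × Occurrence × Detection:
  Item 2: 8 × 6 × 1 = 48
  Item 3: 7 × 9 × 7 = 441
  Item 4: 5 × 9 × 4 = 180
  Item 5: 7 × 10 × 8 = 560
  Item 6: 3 × 8 × 8 = 192
  Item 7: 7 × 2 × 2 = 28
  Item 8: 9 × 8 × 7 = 504
  Item 9: 9 × 6 × 2 = 108
RPN > 35: Item 2 (48), Item 3 (441), Item 4 (180), Item 5 (560), Item 6 (192), Item 8 (504), Item 9 (108).
Sum: 48 + 441 + 180 + 560 + 192 + 504 + 108 = 2033.

2033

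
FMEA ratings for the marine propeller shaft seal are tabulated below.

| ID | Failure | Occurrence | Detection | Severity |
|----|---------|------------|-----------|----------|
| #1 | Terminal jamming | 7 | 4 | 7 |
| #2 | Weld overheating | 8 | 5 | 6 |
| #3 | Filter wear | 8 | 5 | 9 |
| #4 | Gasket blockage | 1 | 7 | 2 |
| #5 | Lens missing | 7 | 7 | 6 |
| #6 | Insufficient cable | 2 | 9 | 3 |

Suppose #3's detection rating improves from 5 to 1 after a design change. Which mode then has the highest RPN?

#5

RPN = Severity × Occurrence × Detection:
  #1: 7 × 7 × 4 = 196
  #2: 6 × 8 × 5 = 240
  #3: 9 × 8 × 5 = 360
  #4: 2 × 1 × 7 = 14
  #5: 6 × 7 × 7 = 294
  #6: 3 × 2 × 9 = 54
After action: #3 → 9 × 8 × 1 = 72.
Revised RPNs: #5=294, #2=240, #1=196, #3=72, #6=54, #4=14.
Highest is now #5 (294).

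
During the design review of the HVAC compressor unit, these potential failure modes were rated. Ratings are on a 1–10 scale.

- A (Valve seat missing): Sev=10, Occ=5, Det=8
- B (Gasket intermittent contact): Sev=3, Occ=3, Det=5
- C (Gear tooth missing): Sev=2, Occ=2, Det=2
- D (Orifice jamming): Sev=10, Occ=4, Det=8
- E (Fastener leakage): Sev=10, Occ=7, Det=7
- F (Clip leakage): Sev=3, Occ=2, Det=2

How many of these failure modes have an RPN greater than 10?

5

RPN = Severity × Occurrence × Detection:
  A: 10 × 5 × 8 = 400
  B: 3 × 3 × 5 = 45
  C: 2 × 2 × 2 = 8
  D: 10 × 4 × 8 = 320
  E: 10 × 7 × 7 = 490
  F: 3 × 2 × 2 = 12
Modes with RPN > 10: A (400), B (45), D (320), E (490), F (12) → 5.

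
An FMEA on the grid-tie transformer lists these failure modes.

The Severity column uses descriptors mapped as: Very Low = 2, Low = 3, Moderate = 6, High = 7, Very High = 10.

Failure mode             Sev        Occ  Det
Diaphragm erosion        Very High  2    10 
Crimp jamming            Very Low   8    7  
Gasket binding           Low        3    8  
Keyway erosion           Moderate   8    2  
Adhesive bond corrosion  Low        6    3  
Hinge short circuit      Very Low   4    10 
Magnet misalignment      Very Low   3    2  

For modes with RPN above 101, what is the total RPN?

312

RPN = Severity × Occurrence × Detection:
  Diaphragm erosion: 10 × 2 × 10 = 200
  Crimp jamming: 2 × 8 × 7 = 112
  Gasket binding: 3 × 3 × 8 = 72
  Keyway erosion: 6 × 8 × 2 = 96
  Adhesive bond corrosion: 3 × 6 × 3 = 54
  Hinge short circuit: 2 × 4 × 10 = 80
  Magnet misalignment: 2 × 3 × 2 = 12
RPN > 101: Diaphragm erosion (200), Crimp jamming (112).
Sum: 200 + 112 = 312.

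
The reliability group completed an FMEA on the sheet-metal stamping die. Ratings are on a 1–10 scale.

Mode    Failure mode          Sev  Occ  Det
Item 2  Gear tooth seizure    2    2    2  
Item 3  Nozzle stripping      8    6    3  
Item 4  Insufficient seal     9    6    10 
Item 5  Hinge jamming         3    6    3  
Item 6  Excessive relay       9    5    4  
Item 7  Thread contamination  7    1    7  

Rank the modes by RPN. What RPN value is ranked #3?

RPN = Severity × Occurrence × Detection:
  Item 2: 2 × 2 × 2 = 8
  Item 3: 8 × 6 × 3 = 144
  Item 4: 9 × 6 × 10 = 540
  Item 5: 3 × 6 × 3 = 54
  Item 6: 9 × 5 × 4 = 180
  Item 7: 7 × 1 × 7 = 49
Sorted descending: 540, 180, 144, 54, 49, 8.
The third-highest RPN is 144 (Item 3).

144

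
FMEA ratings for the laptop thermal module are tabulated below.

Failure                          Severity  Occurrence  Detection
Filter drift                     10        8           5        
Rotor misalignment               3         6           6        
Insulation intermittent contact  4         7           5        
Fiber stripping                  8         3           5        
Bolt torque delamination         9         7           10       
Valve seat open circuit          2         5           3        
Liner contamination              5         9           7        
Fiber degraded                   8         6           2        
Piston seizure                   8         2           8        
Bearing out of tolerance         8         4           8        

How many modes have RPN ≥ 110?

7

RPN = Severity × Occurrence × Detection:
  Filter drift: 10 × 8 × 5 = 400
  Rotor misalignment: 3 × 6 × 6 = 108
  Insulation intermittent contact: 4 × 7 × 5 = 140
  Fiber stripping: 8 × 3 × 5 = 120
  Bolt torque delamination: 9 × 7 × 10 = 630
  Valve seat open circuit: 2 × 5 × 3 = 30
  Liner contamination: 5 × 9 × 7 = 315
  Fiber degraded: 8 × 6 × 2 = 96
  Piston seizure: 8 × 2 × 8 = 128
  Bearing out of tolerance: 8 × 4 × 8 = 256
Modes with RPN ≥ 110: Filter drift (400), Insulation intermittent contact (140), Fiber stripping (120), Bolt torque delamination (630), Liner contamination (315), Piston seizure (128), Bearing out of tolerance (256) → 7.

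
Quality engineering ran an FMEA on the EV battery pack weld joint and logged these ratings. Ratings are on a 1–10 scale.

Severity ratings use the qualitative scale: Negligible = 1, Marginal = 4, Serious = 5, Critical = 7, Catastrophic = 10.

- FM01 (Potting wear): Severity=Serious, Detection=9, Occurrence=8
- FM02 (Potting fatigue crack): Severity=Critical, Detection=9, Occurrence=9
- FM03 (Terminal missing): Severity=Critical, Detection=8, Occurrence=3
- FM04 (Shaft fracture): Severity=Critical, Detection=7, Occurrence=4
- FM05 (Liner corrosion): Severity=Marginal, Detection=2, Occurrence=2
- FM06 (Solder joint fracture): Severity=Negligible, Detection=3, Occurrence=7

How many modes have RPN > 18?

RPN = Severity × Occurrence × Detection:
  FM01: 5 × 8 × 9 = 360
  FM02: 7 × 9 × 9 = 567
  FM03: 7 × 3 × 8 = 168
  FM04: 7 × 4 × 7 = 196
  FM05: 4 × 2 × 2 = 16
  FM06: 1 × 7 × 3 = 21
Modes with RPN > 18: FM01 (360), FM02 (567), FM03 (168), FM04 (196), FM06 (21) → 5.

5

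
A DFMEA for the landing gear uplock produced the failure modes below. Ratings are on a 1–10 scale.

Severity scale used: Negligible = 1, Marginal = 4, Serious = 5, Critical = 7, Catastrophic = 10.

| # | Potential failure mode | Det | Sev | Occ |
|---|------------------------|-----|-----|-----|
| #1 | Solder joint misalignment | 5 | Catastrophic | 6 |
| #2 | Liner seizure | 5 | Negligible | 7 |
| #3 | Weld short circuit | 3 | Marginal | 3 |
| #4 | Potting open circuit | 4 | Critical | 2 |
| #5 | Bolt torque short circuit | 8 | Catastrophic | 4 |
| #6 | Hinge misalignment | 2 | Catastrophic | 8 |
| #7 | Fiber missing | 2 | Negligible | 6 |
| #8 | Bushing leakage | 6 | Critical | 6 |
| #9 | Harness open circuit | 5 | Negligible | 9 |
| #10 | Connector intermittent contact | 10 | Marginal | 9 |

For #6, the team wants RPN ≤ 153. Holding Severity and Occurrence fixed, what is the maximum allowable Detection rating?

#6: S=10, O=8, D=2 → current RPN = 160.
Fixed product = 80. Need 80 × D ≤ 153, so D ≤ 153/80 = 1.91.
Maximum integer Detection rating = 1 (gives RPN 80; D=2 would give 160 > 153).

1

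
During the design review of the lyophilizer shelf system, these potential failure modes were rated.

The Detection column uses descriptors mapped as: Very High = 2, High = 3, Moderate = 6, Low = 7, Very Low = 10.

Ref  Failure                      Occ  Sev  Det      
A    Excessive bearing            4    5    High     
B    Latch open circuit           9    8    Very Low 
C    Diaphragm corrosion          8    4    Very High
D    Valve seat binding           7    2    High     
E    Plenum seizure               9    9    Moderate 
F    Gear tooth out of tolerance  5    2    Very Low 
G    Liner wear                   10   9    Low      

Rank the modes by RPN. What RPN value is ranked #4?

100

RPN = Severity × Occurrence × Detection:
  A: 5 × 4 × 3 = 60
  B: 8 × 9 × 10 = 720
  C: 4 × 8 × 2 = 64
  D: 2 × 7 × 3 = 42
  E: 9 × 9 × 6 = 486
  F: 2 × 5 × 10 = 100
  G: 9 × 10 × 7 = 630
Sorted descending: 720, 630, 486, 100, 64, 60, 42.
The fourth-highest RPN is 100 (F).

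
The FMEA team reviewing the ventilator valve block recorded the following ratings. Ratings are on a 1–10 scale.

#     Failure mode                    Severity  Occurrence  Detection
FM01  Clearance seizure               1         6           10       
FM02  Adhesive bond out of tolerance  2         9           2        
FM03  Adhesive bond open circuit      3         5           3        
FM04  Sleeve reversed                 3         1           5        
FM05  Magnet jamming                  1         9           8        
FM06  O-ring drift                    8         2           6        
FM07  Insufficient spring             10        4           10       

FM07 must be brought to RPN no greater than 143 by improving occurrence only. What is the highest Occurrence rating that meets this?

FM07: S=10, O=4, D=10 → current RPN = 400.
Fixed product = 100. Need 100 × O ≤ 143, so O ≤ 143/100 = 1.43.
Maximum integer Occurrence rating = 1 (gives RPN 100; O=2 would give 200 > 143).

1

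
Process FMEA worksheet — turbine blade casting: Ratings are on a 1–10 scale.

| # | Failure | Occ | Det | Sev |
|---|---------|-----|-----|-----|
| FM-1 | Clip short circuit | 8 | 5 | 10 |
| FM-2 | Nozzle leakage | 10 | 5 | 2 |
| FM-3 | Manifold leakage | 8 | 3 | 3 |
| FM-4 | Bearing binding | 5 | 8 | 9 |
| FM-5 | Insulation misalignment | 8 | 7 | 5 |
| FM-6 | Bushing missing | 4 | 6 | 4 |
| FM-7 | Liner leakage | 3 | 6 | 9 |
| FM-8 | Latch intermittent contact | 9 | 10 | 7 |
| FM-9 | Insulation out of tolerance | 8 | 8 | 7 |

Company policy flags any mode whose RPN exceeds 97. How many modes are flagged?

RPN = Severity × Occurrence × Detection:
  FM-1: 10 × 8 × 5 = 400
  FM-2: 2 × 10 × 5 = 100
  FM-3: 3 × 8 × 3 = 72
  FM-4: 9 × 5 × 8 = 360
  FM-5: 5 × 8 × 7 = 280
  FM-6: 4 × 4 × 6 = 96
  FM-7: 9 × 3 × 6 = 162
  FM-8: 7 × 9 × 10 = 630
  FM-9: 7 × 8 × 8 = 448
Modes with RPN > 97: FM-1 (400), FM-2 (100), FM-4 (360), FM-5 (280), FM-7 (162), FM-8 (630), FM-9 (448) → 7.

7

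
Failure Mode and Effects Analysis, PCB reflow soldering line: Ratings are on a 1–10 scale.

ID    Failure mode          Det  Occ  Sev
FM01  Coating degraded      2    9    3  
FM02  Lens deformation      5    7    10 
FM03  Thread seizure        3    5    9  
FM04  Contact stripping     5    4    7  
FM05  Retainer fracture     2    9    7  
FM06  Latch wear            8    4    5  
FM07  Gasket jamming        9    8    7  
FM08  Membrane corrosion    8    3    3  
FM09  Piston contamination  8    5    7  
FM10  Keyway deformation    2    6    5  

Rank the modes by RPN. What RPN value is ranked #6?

RPN = Severity × Occurrence × Detection:
  FM01: 3 × 9 × 2 = 54
  FM02: 10 × 7 × 5 = 350
  FM03: 9 × 5 × 3 = 135
  FM04: 7 × 4 × 5 = 140
  FM05: 7 × 9 × 2 = 126
  FM06: 5 × 4 × 8 = 160
  FM07: 7 × 8 × 9 = 504
  FM08: 3 × 3 × 8 = 72
  FM09: 7 × 5 × 8 = 280
  FM10: 5 × 6 × 2 = 60
Sorted descending: 504, 350, 280, 160, 140, 135, 126, 72, 60, 54.
The sixth-highest RPN is 135 (FM03).

135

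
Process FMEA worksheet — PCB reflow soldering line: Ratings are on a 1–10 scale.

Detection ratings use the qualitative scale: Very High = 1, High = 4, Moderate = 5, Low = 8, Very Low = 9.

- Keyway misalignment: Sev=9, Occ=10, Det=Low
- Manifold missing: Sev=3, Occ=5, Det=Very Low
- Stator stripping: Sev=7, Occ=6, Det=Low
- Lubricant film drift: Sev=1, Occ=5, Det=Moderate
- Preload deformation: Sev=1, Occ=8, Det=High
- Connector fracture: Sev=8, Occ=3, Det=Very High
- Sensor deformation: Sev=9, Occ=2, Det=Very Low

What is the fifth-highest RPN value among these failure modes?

RPN = Severity × Occurrence × Detection:
  Keyway misalignment: 9 × 10 × 8 = 720
  Manifold missing: 3 × 5 × 9 = 135
  Stator stripping: 7 × 6 × 8 = 336
  Lubricant film drift: 1 × 5 × 5 = 25
  Preload deformation: 1 × 8 × 4 = 32
  Connector fracture: 8 × 3 × 1 = 24
  Sensor deformation: 9 × 2 × 9 = 162
Sorted descending: 720, 336, 162, 135, 32, 25, 24.
The fifth-highest RPN is 32 (Preload deformation).

32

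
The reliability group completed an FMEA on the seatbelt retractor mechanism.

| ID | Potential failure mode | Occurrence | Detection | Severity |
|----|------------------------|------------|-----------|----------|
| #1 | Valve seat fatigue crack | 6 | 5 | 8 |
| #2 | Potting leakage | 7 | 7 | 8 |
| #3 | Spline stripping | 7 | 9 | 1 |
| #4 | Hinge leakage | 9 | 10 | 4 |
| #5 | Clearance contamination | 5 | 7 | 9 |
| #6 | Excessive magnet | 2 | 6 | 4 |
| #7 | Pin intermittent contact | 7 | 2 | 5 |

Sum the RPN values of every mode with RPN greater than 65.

1377

RPN = Severity × Occurrence × Detection:
  #1: 8 × 6 × 5 = 240
  #2: 8 × 7 × 7 = 392
  #3: 1 × 7 × 9 = 63
  #4: 4 × 9 × 10 = 360
  #5: 9 × 5 × 7 = 315
  #6: 4 × 2 × 6 = 48
  #7: 5 × 7 × 2 = 70
RPN > 65: #1 (240), #2 (392), #4 (360), #5 (315), #7 (70).
Sum: 240 + 392 + 360 + 315 + 70 = 1377.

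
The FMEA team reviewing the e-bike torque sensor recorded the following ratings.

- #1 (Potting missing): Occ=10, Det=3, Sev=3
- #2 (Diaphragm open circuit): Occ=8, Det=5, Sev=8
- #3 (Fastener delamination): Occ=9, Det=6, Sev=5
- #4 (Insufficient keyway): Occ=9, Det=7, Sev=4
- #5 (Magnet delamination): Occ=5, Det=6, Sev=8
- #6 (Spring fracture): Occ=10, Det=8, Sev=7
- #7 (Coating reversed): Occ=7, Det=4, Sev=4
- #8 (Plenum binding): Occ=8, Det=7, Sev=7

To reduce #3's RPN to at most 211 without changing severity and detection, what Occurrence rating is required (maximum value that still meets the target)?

#3: S=5, O=9, D=6 → current RPN = 270.
Fixed product = 30. Need 30 × O ≤ 211, so O ≤ 211/30 = 7.03.
Maximum integer Occurrence rating = 7 (gives RPN 210; O=8 would give 240 > 211).

7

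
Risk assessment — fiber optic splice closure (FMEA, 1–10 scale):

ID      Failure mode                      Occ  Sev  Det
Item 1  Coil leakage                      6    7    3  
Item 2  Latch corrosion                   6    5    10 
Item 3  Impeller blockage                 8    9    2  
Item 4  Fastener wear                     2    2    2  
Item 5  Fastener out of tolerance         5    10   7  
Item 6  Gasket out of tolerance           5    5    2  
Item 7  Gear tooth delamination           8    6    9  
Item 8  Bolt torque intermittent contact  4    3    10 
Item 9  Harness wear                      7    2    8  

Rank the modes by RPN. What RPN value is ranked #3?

300

RPN = Severity × Occurrence × Detection:
  Item 1: 7 × 6 × 3 = 126
  Item 2: 5 × 6 × 10 = 300
  Item 3: 9 × 8 × 2 = 144
  Item 4: 2 × 2 × 2 = 8
  Item 5: 10 × 5 × 7 = 350
  Item 6: 5 × 5 × 2 = 50
  Item 7: 6 × 8 × 9 = 432
  Item 8: 3 × 4 × 10 = 120
  Item 9: 2 × 7 × 8 = 112
Sorted descending: 432, 350, 300, 144, 126, 120, 112, 50, 8.
The third-highest RPN is 300 (Item 2).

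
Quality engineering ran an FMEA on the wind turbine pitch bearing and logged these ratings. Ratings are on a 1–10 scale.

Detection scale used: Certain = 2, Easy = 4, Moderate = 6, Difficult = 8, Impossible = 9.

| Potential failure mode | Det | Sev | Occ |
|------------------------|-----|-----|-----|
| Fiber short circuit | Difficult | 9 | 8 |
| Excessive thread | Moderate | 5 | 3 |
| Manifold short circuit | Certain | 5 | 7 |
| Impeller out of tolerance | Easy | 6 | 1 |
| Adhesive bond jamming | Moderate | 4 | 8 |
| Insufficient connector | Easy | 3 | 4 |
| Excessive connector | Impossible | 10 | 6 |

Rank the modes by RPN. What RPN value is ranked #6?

RPN = Severity × Occurrence × Detection:
  Fiber short circuit: 9 × 8 × 8 = 576
  Excessive thread: 5 × 3 × 6 = 90
  Manifold short circuit: 5 × 7 × 2 = 70
  Impeller out of tolerance: 6 × 1 × 4 = 24
  Adhesive bond jamming: 4 × 8 × 6 = 192
  Insufficient connector: 3 × 4 × 4 = 48
  Excessive connector: 10 × 6 × 9 = 540
Sorted descending: 576, 540, 192, 90, 70, 48, 24.
The sixth-highest RPN is 48 (Insufficient connector).

48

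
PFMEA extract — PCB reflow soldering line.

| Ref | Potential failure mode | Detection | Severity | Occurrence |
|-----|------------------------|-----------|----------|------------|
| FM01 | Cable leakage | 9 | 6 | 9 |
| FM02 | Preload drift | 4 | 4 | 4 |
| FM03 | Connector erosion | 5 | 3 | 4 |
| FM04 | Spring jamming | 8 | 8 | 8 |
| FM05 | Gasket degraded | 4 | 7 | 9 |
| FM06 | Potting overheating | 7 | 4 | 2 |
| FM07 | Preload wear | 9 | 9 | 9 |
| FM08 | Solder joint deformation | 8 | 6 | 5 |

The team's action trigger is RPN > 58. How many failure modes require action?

RPN = Severity × Occurrence × Detection:
  FM01: 6 × 9 × 9 = 486
  FM02: 4 × 4 × 4 = 64
  FM03: 3 × 4 × 5 = 60
  FM04: 8 × 8 × 8 = 512
  FM05: 7 × 9 × 4 = 252
  FM06: 4 × 2 × 7 = 56
  FM07: 9 × 9 × 9 = 729
  FM08: 6 × 5 × 8 = 240
Modes with RPN > 58: FM01 (486), FM02 (64), FM03 (60), FM04 (512), FM05 (252), FM07 (729), FM08 (240) → 7.

7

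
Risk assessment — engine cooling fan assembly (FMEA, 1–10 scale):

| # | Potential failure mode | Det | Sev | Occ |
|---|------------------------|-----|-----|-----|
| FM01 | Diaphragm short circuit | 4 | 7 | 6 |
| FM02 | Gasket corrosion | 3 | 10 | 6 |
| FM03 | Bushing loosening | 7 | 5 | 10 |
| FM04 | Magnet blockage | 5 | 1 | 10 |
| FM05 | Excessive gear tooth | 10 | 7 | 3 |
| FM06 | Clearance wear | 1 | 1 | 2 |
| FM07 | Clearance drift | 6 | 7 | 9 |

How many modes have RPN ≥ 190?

3

RPN = Severity × Occurrence × Detection:
  FM01: 7 × 6 × 4 = 168
  FM02: 10 × 6 × 3 = 180
  FM03: 5 × 10 × 7 = 350
  FM04: 1 × 10 × 5 = 50
  FM05: 7 × 3 × 10 = 210
  FM06: 1 × 2 × 1 = 2
  FM07: 7 × 9 × 6 = 378
Modes with RPN ≥ 190: FM03 (350), FM05 (210), FM07 (378) → 3.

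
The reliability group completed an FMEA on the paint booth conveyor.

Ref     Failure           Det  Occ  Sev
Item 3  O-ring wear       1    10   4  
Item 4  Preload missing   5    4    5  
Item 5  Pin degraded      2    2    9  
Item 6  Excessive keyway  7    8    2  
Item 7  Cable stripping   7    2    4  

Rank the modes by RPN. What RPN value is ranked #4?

40

RPN = Severity × Occurrence × Detection:
  Item 3: 4 × 10 × 1 = 40
  Item 4: 5 × 4 × 5 = 100
  Item 5: 9 × 2 × 2 = 36
  Item 6: 2 × 8 × 7 = 112
  Item 7: 4 × 2 × 7 = 56
Sorted descending: 112, 100, 56, 40, 36.
The fourth-highest RPN is 40 (Item 3).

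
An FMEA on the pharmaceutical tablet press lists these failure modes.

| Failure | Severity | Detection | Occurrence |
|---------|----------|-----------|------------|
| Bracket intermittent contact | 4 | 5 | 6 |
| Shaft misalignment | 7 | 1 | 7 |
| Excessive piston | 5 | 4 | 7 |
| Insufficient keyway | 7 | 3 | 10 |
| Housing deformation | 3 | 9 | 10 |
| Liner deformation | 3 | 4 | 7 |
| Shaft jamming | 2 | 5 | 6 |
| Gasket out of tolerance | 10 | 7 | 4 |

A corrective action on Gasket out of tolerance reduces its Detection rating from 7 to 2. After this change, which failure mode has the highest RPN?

RPN = Severity × Occurrence × Detection:
  Bracket intermittent contact: 4 × 6 × 5 = 120
  Shaft misalignment: 7 × 7 × 1 = 49
  Excessive piston: 5 × 7 × 4 = 140
  Insufficient keyway: 7 × 10 × 3 = 210
  Housing deformation: 3 × 10 × 9 = 270
  Liner deformation: 3 × 7 × 4 = 84
  Shaft jamming: 2 × 6 × 5 = 60
  Gasket out of tolerance: 10 × 4 × 7 = 280
After action: Gasket out of tolerance → 10 × 4 × 2 = 80.
Revised RPNs: Housing deformation=270, Insufficient keyway=210, Excessive piston=140, Bracket intermittent contact=120, Liner deformation=84, Gasket out of tolerance=80, Shaft jamming=60, Shaft misalignment=49.
Highest is now Housing deformation (270).

Housing deformation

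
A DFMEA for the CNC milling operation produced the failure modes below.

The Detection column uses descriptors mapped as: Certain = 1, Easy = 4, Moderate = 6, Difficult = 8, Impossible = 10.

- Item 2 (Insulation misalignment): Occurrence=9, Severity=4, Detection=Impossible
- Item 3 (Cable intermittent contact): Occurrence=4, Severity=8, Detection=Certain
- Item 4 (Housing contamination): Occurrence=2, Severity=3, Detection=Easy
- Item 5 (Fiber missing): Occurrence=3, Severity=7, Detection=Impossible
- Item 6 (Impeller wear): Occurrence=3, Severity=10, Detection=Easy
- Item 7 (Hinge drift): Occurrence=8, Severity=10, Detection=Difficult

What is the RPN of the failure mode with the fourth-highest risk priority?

120

RPN = Severity × Occurrence × Detection:
  Item 2: 4 × 9 × 10 = 360
  Item 3: 8 × 4 × 1 = 32
  Item 4: 3 × 2 × 4 = 24
  Item 5: 7 × 3 × 10 = 210
  Item 6: 10 × 3 × 4 = 120
  Item 7: 10 × 8 × 8 = 640
Sorted descending: 640, 360, 210, 120, 32, 24.
The fourth-highest RPN is 120 (Item 6).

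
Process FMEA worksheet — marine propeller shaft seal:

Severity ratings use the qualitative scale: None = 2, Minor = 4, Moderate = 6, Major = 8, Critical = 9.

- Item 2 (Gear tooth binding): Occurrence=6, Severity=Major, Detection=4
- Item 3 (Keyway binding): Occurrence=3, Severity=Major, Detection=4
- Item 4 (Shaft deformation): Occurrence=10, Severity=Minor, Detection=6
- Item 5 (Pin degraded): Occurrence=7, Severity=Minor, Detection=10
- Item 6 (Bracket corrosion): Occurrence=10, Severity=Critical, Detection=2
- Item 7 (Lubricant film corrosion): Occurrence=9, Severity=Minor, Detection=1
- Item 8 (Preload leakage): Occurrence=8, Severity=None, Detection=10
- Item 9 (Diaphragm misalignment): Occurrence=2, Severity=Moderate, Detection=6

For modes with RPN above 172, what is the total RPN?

892

RPN = Severity × Occurrence × Detection:
  Item 2: 8 × 6 × 4 = 192
  Item 3: 8 × 3 × 4 = 96
  Item 4: 4 × 10 × 6 = 240
  Item 5: 4 × 7 × 10 = 280
  Item 6: 9 × 10 × 2 = 180
  Item 7: 4 × 9 × 1 = 36
  Item 8: 2 × 8 × 10 = 160
  Item 9: 6 × 2 × 6 = 72
RPN > 172: Item 2 (192), Item 4 (240), Item 5 (280), Item 6 (180).
Sum: 192 + 240 + 280 + 180 = 892.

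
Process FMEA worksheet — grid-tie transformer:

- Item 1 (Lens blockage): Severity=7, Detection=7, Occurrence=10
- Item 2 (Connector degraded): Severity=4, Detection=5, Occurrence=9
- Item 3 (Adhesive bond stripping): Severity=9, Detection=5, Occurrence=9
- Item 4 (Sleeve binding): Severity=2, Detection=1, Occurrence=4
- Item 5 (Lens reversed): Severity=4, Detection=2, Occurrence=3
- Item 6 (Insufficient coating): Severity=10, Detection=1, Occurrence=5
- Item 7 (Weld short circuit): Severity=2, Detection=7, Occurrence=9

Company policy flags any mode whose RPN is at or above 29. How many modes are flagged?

RPN = Severity × Occurrence × Detection:
  Item 1: 7 × 10 × 7 = 490
  Item 2: 4 × 9 × 5 = 180
  Item 3: 9 × 9 × 5 = 405
  Item 4: 2 × 4 × 1 = 8
  Item 5: 4 × 3 × 2 = 24
  Item 6: 10 × 5 × 1 = 50
  Item 7: 2 × 9 × 7 = 126
Modes with RPN ≥ 29: Item 1 (490), Item 2 (180), Item 3 (405), Item 6 (50), Item 7 (126) → 5.

5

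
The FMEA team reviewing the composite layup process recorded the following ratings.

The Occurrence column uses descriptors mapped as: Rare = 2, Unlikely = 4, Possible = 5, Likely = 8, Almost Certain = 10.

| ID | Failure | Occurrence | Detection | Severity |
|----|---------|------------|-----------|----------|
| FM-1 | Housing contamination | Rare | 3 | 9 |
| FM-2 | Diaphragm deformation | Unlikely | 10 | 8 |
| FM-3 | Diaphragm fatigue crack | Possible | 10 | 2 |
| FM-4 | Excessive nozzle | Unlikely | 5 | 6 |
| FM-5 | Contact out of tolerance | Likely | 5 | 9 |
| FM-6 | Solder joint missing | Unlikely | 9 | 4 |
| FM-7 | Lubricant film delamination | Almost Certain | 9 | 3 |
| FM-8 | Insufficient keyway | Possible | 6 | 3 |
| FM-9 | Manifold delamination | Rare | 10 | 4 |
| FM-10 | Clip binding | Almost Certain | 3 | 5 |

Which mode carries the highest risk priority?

FM-5

RPN = Severity × Occurrence × Detection:
  FM-1: 9 × 2 × 3 = 54
  FM-2: 8 × 4 × 10 = 320
  FM-3: 2 × 5 × 10 = 100
  FM-4: 6 × 4 × 5 = 120
  FM-5: 9 × 8 × 5 = 360
  FM-6: 4 × 4 × 9 = 144
  FM-7: 3 × 10 × 9 = 270
  FM-8: 3 × 5 × 6 = 90
  FM-9: 4 × 2 × 10 = 80
  FM-10: 5 × 10 × 3 = 150
Highest RPN is 360 → FM-5.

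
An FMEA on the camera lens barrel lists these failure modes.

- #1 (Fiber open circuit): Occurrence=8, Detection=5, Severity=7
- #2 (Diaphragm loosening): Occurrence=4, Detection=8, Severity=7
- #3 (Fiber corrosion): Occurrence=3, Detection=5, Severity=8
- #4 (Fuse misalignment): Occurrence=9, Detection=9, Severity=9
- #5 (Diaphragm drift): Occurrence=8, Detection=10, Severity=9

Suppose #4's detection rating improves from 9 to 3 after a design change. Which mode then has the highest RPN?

RPN = Severity × Occurrence × Detection:
  #1: 7 × 8 × 5 = 280
  #2: 7 × 4 × 8 = 224
  #3: 8 × 3 × 5 = 120
  #4: 9 × 9 × 9 = 729
  #5: 9 × 8 × 10 = 720
After action: #4 → 9 × 9 × 3 = 243.
Revised RPNs: #5=720, #1=280, #4=243, #2=224, #3=120.
Highest is now #5 (720).

#5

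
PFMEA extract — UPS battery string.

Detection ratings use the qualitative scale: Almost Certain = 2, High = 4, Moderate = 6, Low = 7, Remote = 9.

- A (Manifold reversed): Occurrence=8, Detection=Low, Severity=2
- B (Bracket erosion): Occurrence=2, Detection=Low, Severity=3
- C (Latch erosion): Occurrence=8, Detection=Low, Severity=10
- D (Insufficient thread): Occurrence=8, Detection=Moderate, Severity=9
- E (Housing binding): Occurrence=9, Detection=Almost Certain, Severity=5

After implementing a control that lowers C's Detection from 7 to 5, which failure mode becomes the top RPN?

D

RPN = Severity × Occurrence × Detection:
  A: 2 × 8 × 7 = 112
  B: 3 × 2 × 7 = 42
  C: 10 × 8 × 7 = 560
  D: 9 × 8 × 6 = 432
  E: 5 × 9 × 2 = 90
After action: C → 10 × 8 × 5 = 400.
Revised RPNs: D=432, C=400, A=112, E=90, B=42.
Highest is now D (432).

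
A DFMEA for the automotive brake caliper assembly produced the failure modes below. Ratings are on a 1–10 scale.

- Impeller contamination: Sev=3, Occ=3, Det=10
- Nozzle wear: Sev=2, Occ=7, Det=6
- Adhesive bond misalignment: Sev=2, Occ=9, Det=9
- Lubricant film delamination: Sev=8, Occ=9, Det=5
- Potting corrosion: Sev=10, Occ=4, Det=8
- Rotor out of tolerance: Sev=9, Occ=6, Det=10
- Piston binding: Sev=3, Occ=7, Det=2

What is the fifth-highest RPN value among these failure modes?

RPN = Severity × Occurrence × Detection:
  Impeller contamination: 3 × 3 × 10 = 90
  Nozzle wear: 2 × 7 × 6 = 84
  Adhesive bond misalignment: 2 × 9 × 9 = 162
  Lubricant film delamination: 8 × 9 × 5 = 360
  Potting corrosion: 10 × 4 × 8 = 320
  Rotor out of tolerance: 9 × 6 × 10 = 540
  Piston binding: 3 × 7 × 2 = 42
Sorted descending: 540, 360, 320, 162, 90, 84, 42.
The fifth-highest RPN is 90 (Impeller contamination).

90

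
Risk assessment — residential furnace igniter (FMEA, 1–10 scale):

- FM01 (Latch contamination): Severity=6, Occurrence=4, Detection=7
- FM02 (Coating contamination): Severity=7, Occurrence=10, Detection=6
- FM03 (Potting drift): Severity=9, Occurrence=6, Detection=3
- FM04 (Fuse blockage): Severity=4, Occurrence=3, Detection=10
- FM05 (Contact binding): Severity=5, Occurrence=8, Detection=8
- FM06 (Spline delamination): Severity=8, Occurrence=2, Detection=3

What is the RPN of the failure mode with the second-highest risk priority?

320

RPN = Severity × Occurrence × Detection:
  FM01: 6 × 4 × 7 = 168
  FM02: 7 × 10 × 6 = 420
  FM03: 9 × 6 × 3 = 162
  FM04: 4 × 3 × 10 = 120
  FM05: 5 × 8 × 8 = 320
  FM06: 8 × 2 × 3 = 48
Sorted descending: 420, 320, 168, 162, 120, 48.
The second-highest RPN is 320 (FM05).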